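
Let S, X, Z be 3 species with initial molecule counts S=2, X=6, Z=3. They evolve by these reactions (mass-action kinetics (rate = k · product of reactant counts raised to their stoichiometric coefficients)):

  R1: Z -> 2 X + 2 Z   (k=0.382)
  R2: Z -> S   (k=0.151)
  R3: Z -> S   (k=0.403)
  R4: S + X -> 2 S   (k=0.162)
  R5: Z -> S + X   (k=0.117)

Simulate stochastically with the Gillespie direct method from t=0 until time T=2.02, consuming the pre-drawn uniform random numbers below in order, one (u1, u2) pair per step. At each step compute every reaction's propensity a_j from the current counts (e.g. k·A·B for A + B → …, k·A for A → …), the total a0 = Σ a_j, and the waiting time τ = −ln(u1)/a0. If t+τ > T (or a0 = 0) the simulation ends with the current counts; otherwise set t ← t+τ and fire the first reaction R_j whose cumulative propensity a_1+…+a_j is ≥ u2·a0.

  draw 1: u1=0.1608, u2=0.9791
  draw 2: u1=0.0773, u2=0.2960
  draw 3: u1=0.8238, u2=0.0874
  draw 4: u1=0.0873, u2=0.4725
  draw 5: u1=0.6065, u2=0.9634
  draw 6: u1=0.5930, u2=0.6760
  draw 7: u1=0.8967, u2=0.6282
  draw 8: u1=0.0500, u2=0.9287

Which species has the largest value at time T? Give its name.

t=0.000: S=2 X=6 Z=3
Draw 1: a1=1.146, a2=0.453, a3=1.209, a4=1.944, a5=0.351, a0=5.103; τ=−ln(0.1608)/5.103=0.358 → t=0.358; u2·a0=0.9791·5.103=4.996; a1+…+a4=4.752 < 4.996 ≤ a1+…+a5=5.103 → R5 fires; S=3 X=7 Z=2
Draw 2: a1=0.764, a2=0.302, a3=0.806, a4=3.402, a5=0.234, a0=5.508; τ=−ln(0.0773)/5.508=0.465 → t=0.823; u2·a0=0.2960·5.508=1.630; a1+a2=1.066 < 1.630 ≤ a1+…+a3=1.872 → R3 fires; S=4 X=7 Z=1
Draw 3: a1=0.382, a2=0.151, a3=0.403, a4=4.536, a5=0.117, a0=5.589; τ=−ln(0.8238)/5.589=0.035 → t=0.858; u2·a0=0.0874·5.589=0.488; a1=0.382 < 0.488 ≤ a1+a2=0.533 → R2 fires; S=5 X=7 Z=0
Draw 4: a1=0.000, a2=0.000, a3=0.000, a4=5.670, a5=0.000, a0=5.670; τ=−ln(0.0873)/5.670=0.430 → t=1.288; u2·a0=0.4725·5.670=2.679; a1+…+a3=0.000 < 2.679 ≤ a1+…+a4=5.670 → R4 fires; S=6 X=6 Z=0
Draw 5: a1=0.000, a2=0.000, a3=0.000, a4=5.832, a5=0.000, a0=5.832; τ=−ln(0.6065)/5.832=0.086 → t=1.373; u2·a0=0.9634·5.832=5.619; a1+…+a3=0.000 < 5.619 ≤ a1+…+a4=5.832 → R4 fires; S=7 X=5 Z=0
Draw 6: a1=0.000, a2=0.000, a3=0.000, a4=5.670, a5=0.000, a0=5.670; τ=−ln(0.5930)/5.670=0.092 → t=1.466; u2·a0=0.6760·5.670=3.833; a1+…+a3=0.000 < 3.833 ≤ a1+…+a4=5.670 → R4 fires; S=8 X=4 Z=0
Draw 7: a1=0.000, a2=0.000, a3=0.000, a4=5.184, a5=0.000, a0=5.184; τ=−ln(0.8967)/5.184=0.021 → t=1.487; u2·a0=0.6282·5.184=3.257; a1+…+a3=0.000 < 3.257 ≤ a1+…+a4=5.184 → R4 fires; S=9 X=3 Z=0
Draw 8: a1=0.000, a2=0.000, a3=0.000, a4=4.374, a5=0.000, a0=4.374; τ=−ln(0.0500)/4.374=0.685 → t=2.171 > T=2.02: stop.
At T=2.02: S=9 X=3 Z=0; the largest is S.

Dominant species at T: S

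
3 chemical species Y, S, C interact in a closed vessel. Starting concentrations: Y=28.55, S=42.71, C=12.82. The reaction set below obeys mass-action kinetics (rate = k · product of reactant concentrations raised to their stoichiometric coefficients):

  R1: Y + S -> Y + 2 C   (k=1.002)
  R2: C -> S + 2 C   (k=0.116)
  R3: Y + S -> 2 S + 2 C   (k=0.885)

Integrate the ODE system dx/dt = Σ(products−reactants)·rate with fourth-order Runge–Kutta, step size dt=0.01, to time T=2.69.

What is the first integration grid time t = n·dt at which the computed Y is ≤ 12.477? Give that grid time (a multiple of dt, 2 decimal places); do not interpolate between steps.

RK4 with dt=0.01: 269 steps to T=2.69. Trajectory (selected grid times):
t=0.00: Y=28.55 S=42.71 C=12.82
t=0.02: Y=13.66 S=40.86 C=76.41
t=0.03: Y=9.54 S=40.41 C=94.10
t=0.30: Y=0.00 S=43.30 C=138.93
t=0.60: Y=0.00 S=48.22 C=143.85
t=0.90: Y=0.00 S=53.31 C=148.95
t=1.20: Y=0.00 S=58.59 C=154.22
t=1.49: Y=0.00 S=63.86 C=159.50
t=1.79: Y=0.00 S=69.51 C=165.15
t=2.09: Y=0.00 S=75.36 C=170.99
t=2.39: Y=0.00 S=81.42 C=177.05
t=2.69: Y=0.00 S=87.69 C=183.32
Y(0.02)=13.664 > 12.477 but Y(0.03)=9.539 ≤ 12.477, so the first grid time is t=0.03.

Threshold first reached at t = 0.03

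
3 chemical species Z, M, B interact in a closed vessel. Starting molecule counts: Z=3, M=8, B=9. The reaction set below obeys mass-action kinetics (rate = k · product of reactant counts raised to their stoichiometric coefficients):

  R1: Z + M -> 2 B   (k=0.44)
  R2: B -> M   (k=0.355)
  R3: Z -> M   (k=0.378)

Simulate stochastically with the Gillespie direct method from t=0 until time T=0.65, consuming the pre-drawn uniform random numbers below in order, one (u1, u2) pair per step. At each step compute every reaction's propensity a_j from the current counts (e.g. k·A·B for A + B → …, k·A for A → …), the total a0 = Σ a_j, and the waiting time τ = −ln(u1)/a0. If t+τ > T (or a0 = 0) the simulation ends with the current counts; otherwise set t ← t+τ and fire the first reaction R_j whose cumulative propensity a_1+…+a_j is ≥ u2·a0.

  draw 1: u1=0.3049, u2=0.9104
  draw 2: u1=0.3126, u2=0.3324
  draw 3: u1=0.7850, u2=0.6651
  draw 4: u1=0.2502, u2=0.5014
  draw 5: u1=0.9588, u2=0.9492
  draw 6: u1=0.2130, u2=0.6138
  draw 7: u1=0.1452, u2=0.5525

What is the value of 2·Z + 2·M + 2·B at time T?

Check how each reaction changes W = 2·Z + 2·M + 2·B (weight of products minus weight of reactants):
R1: Z + M -> 2 B: (2·2) − (2·1 + 2·1) = 4 − 4 = 0
R2: B -> M: (2·1) − (2·1) = 2 − 2 = 0
R3: Z -> M: (2·1) − (2·1) = 2 − 2 = 0
Every reaction leaves W unchanged, so W is conserved and no simulation is needed: W(T) = W(0) = 2·3 + 2·8 + 2·9 = 40

Value at T = 40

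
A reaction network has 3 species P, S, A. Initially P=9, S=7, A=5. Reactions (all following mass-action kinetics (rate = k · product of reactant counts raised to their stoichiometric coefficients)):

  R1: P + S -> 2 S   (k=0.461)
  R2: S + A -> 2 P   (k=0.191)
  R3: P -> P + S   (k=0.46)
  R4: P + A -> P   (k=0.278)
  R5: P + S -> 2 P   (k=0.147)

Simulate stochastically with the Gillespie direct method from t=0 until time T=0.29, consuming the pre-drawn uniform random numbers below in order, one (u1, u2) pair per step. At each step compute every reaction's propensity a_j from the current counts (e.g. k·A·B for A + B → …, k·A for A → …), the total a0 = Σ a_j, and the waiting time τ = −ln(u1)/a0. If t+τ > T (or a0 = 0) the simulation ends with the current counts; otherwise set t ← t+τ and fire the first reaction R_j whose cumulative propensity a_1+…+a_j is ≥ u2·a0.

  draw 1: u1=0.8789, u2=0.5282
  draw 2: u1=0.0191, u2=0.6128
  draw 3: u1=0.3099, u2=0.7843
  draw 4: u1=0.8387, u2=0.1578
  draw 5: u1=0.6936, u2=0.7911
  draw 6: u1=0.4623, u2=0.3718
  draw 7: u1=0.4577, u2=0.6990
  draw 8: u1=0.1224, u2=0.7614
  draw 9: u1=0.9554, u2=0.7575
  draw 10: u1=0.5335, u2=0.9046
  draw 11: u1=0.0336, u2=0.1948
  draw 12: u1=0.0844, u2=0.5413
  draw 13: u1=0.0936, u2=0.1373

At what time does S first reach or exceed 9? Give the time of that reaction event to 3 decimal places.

t=0.000: P=9 S=7 A=5
Draw 1: a1=29.043, a2=6.685, a3=4.140, a4=12.510, a5=9.261, a0=61.639; τ=−ln(0.8789)/61.639=0.002 → t=0.002; u2·a0=0.5282·61.639=32.558; a1=29.043 < 32.558 ≤ a1+a2=35.728 → R2 fires; P=11 S=6 A=4
Draw 2: a1=30.426, a2=4.584, a3=5.060, a4=12.232, a5=9.702, a0=62.004; τ=−ln(0.0191)/62.004=0.064 → t=0.066; u2·a0=0.6128·62.004=37.996; a1+a2=35.010 < 37.996 ≤ a1+…+a3=40.070 → R3 fires; P=11 S=7 A=4
Draw 3: a1=35.497, a2=5.348, a3=5.060, a4=12.232, a5=11.319, a0=69.456; τ=−ln(0.3099)/69.456=0.017 → t=0.083; u2·a0=0.7843·69.456=54.474; a1+…+a3=45.905 < 54.474 ≤ a1+…+a4=58.137 → R4 fires; P=11 S=7 A=3
Draw 4: a1=35.497, a2=4.011, a3=5.060, a4=9.174, a5=11.319, a0=65.061; τ=−ln(0.8387)/65.061=0.003 → t=0.086; u2·a0=0.1578·65.061=10.267 ≤ a1=35.497 → R1 fires; P=10 S=8 A=3
Draw 5: a1=36.880, a2=4.584, a3=4.600, a4=8.340, a5=11.760, a0=66.164; τ=−ln(0.6936)/66.164=0.006 → t=0.091; u2·a0=0.7911·66.164=52.342; a1+…+a3=46.064 < 52.342 ≤ a1+…+a4=54.404 → R4 fires; P=10 S=8 A=2
Draw 6: a1=36.880, a2=3.056, a3=4.600, a4=5.560, a5=11.760, a0=61.856; τ=−ln(0.4623)/61.856=0.012 → t=0.104; u2·a0=0.3718·61.856=22.998 ≤ a1=36.880 → R1 fires; P=9 S=9 A=2
Draw 7: a1=37.341, a2=3.438, a3=4.140, a4=5.004, a5=11.907, a0=61.830; τ=−ln(0.4577)/61.830=0.013 → t=0.116; u2·a0=0.6990·61.830=43.219; a1+a2=40.779 < 43.219 ≤ a1+…+a3=44.919 → R3 fires; P=9 S=10 A=2
Draw 8: a1=41.490, a2=3.820, a3=4.140, a4=5.004, a5=13.230, a0=67.684; τ=−ln(0.1224)/67.684=0.031 → t=0.147; u2·a0=0.7614·67.684=51.535; a1+…+a3=49.450 < 51.535 ≤ a1+…+a4=54.454 → R4 fires; P=9 S=10 A=1
Draw 9: a1=41.490, a2=1.910, a3=4.140, a4=2.502, a5=13.230, a0=63.272; τ=−ln(0.9554)/63.272=0.001 → t=0.148; u2·a0=0.7575·63.272=47.929; a1+…+a3=47.540 < 47.929 ≤ a1+…+a4=50.042 → R4 fires; P=9 S=10 A=0
Draw 10: a1=41.490, a2=0.000, a3=4.140, a4=0.000, a5=13.230, a0=58.860; τ=−ln(0.5335)/58.860=0.011 → t=0.159; u2·a0=0.9046·58.860=53.245; a1+…+a4=45.630 < 53.245 ≤ a1+…+a5=58.860 → R5 fires; P=10 S=9 A=0
Draw 11: a1=41.490, a2=0.000, a3=4.600, a4=0.000, a5=13.230, a0=59.320; τ=−ln(0.0336)/59.320=0.057 → t=0.216; u2·a0=0.1948·59.320=11.556 ≤ a1=41.490 → R1 fires; P=9 S=10 A=0
Draw 12: a1=41.490, a2=0.000, a3=4.140, a4=0.000, a5=13.230, a0=58.860; τ=−ln(0.0844)/58.860=0.042 → t=0.258; u2·a0=0.5413·58.860=31.861 ≤ a1=41.490 → R1 fires; P=8 S=11 A=0
Draw 13: a1=40.568, a2=0.000, a3=3.680, a4=0.000, a5=12.936, a0=57.184; τ=−ln(0.0936)/57.184=0.041 → t=0.299 > T=0.29: stop.
S first becomes ≥ 9 when it reaches 9 at the event at t=0.104.

Threshold first reached at t = 0.104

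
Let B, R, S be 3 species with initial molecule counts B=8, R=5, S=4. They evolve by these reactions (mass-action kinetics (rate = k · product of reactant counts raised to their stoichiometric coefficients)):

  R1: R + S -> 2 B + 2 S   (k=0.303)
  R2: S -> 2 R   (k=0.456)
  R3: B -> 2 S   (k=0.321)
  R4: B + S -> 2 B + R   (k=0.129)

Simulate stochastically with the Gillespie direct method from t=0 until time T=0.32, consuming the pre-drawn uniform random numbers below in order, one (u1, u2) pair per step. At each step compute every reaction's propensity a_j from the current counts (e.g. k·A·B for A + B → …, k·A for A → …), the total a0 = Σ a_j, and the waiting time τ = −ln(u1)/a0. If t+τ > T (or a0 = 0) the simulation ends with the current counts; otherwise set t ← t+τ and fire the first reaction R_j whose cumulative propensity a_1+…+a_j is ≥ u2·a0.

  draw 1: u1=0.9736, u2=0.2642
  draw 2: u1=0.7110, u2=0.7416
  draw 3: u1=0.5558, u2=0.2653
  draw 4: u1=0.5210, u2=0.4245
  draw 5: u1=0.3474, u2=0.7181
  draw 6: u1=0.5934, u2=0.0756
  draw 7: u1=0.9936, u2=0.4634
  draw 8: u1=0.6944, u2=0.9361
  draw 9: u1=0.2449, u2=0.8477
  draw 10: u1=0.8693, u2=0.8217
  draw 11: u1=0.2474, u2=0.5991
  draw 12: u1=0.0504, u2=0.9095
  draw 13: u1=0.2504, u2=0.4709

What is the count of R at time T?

t=0.000: B=8 R=5 S=4
Draw 1: a1=6.060, a2=1.824, a3=2.568, a4=4.128, a0=14.580; τ=−ln(0.9736)/14.580=0.002 → t=0.002; u2·a0=0.2642·14.580=3.852 ≤ a1=6.060 → R1 fires; B=10 R=4 S=5
Draw 2: a1=6.060, a2=2.280, a3=3.210, a4=6.450, a0=18.000; τ=−ln(0.7110)/18.000=0.019 → t=0.021; u2·a0=0.7416·18.000=13.349; a1+…+a3=11.550 < 13.349 ≤ a1+…+a4=18.000 → R4 fires; B=11 R=5 S=4
Draw 3: a1=6.060, a2=1.824, a3=3.531, a4=5.676, a0=17.091; τ=−ln(0.5558)/17.091=0.034 → t=0.055; u2·a0=0.2653·17.091=4.534 ≤ a1=6.060 → R1 fires; B=13 R=4 S=5
Draw 4: a1=6.060, a2=2.280, a3=4.173, a4=8.385, a0=20.898; τ=−ln(0.5210)/20.898=0.031 → t=0.086; u2·a0=0.4245·20.898=8.871; a1+a2=8.340 < 8.871 ≤ a1+…+a3=12.513 → R3 fires; B=12 R=4 S=7
Draw 5: a1=8.484, a2=3.192, a3=3.852, a4=10.836, a0=26.364; τ=−ln(0.3474)/26.364=0.040 → t=0.126; u2·a0=0.7181·26.364=18.932; a1+…+a3=15.528 < 18.932 ≤ a1+…+a4=26.364 → R4 fires; B=13 R=5 S=6
Draw 6: a1=9.090, a2=2.736, a3=4.173, a4=10.062, a0=26.061; τ=−ln(0.5934)/26.061=0.020 → t=0.146; u2·a0=0.0756·26.061=1.970 ≤ a1=9.090 → R1 fires; B=15 R=4 S=7
Draw 7: a1=8.484, a2=3.192, a3=4.815, a4=13.545, a0=30.036; τ=−ln(0.9936)/30.036=0.000 → t=0.147; u2·a0=0.4634·30.036=13.919; a1+a2=11.676 < 13.919 ≤ a1+…+a3=16.491 → R3 fires; B=14 R=4 S=9
Draw 8: a1=10.908, a2=4.104, a3=4.494, a4=16.254, a0=35.760; τ=−ln(0.6944)/35.760=0.010 → t=0.157; u2·a0=0.9361·35.760=33.475; a1+…+a3=19.506 < 33.475 ≤ a1+…+a4=35.760 → R4 fires; B=15 R=5 S=8
Draw 9: a1=12.120, a2=3.648, a3=4.815, a4=15.480, a0=36.063; τ=−ln(0.2449)/36.063=0.039 → t=0.196; u2·a0=0.8477·36.063=30.571; a1+…+a3=20.583 < 30.571 ≤ a1+…+a4=36.063 → R4 fires; B=16 R=6 S=7
Draw 10: a1=12.726, a2=3.192, a3=5.136, a4=14.448, a0=35.502; τ=−ln(0.8693)/35.502=0.004 → t=0.200; u2·a0=0.8217·35.502=29.172; a1+…+a3=21.054 < 29.172 ≤ a1+…+a4=35.502 → R4 fires; B=17 R=7 S=6
Draw 11: a1=12.726, a2=2.736, a3=5.457, a4=13.158, a0=34.077; τ=−ln(0.2474)/34.077=0.041 → t=0.241; u2·a0=0.5991·34.077=20.416; a1+a2=15.462 < 20.416 ≤ a1+…+a3=20.919 → R3 fires; B=16 R=7 S=8
Draw 12: a1=16.968, a2=3.648, a3=5.136, a4=16.512, a0=42.264; τ=−ln(0.0504)/42.264=0.071 → t=0.312; u2·a0=0.9095·42.264=38.439; a1+…+a3=25.752 < 38.439 ≤ a1+…+a4=42.264 → R4 fires; B=17 R=8 S=7
Draw 13: a1=16.968, a2=3.192, a3=5.457, a4=15.351, a0=40.968; τ=−ln(0.2504)/40.968=0.034 → t=0.345 > T=0.32: stop.
Read off R at T=0.32: 8

R at T = 8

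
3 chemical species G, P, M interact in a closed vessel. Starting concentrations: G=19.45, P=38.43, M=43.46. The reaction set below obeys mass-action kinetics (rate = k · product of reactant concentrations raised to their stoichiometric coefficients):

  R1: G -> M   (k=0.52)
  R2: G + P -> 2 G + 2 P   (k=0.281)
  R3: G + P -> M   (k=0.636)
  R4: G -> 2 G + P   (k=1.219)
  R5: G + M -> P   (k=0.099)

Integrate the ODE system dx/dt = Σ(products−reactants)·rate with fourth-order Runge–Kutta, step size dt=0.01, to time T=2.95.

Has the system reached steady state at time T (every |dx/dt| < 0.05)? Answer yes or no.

Steady state at T: yes

RK4 with dt=0.01: 295 steps to T=2.95. Trajectory (selected grid times):
t=0.00: G=19.45 P=38.43 M=43.46
t=0.33: G=0.07 P=31.84 M=63.18
t=0.66: G=0.00 P=31.82 M=63.25
t=0.98: G=0.00 P=31.82 M=63.25
t=1.31: G=0.00 P=31.82 M=63.25
t=1.64: G=0.00 P=31.82 M=63.25
t=1.97: G=0.00 P=31.82 M=63.25
t=2.29: G=0.00 P=31.82 M=63.25
t=2.62: G=0.00 P=31.82 M=63.25
t=2.95: G=0.00 P=31.82 M=63.25
Rates at T: R1=0.0000, R2=0.0000, R3=0.0000, R4=0.0000, R5=0.0000
dx/dt at T (Σ net stoichiometry × rate): G=-0.0000, P=-0.0000, M=+0.0000
Largest |dx/dt| is |-0.0000| (G) < 0.05 → steady.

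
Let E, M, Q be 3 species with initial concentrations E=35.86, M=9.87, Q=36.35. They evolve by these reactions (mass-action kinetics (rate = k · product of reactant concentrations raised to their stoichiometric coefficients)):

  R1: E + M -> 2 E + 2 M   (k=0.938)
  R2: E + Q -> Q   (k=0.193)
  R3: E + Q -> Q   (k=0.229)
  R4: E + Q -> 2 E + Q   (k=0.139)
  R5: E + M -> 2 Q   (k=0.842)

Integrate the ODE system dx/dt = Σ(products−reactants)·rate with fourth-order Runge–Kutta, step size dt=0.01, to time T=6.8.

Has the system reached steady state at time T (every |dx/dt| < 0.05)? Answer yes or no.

RK4 with dt=0.01: 680 steps to T=6.8. Trajectory (selected grid times):
t=0.00: E=35.86 M=9.87 Q=36.35
t=0.76: E=0.00 M=12.38 Q=80.32
t=1.51: E=0.00 M=12.38 Q=80.32
t=2.27: E=0.00 M=12.38 Q=80.32
t=3.02: E=0.00 M=12.38 Q=80.32
t=3.78: E=0.00 M=12.38 Q=80.32
t=4.53: E=0.00 M=12.38 Q=80.32
t=5.29: E=0.00 M=12.38 Q=80.32
t=6.04: E=0.00 M=12.38 Q=80.32
t=6.80: E=0.00 M=12.38 Q=80.32
Rates at T: R1=0.0000, R2=0.0000, R3=0.0000, R4=0.0000, R5=0.0000
dx/dt at T (Σ net stoichiometry × rate): E=-0.0000, M=+0.0000, Q=+0.0000
Largest |dx/dt| is |-0.0000| (E) < 0.05 → steady.

Steady state at T: yes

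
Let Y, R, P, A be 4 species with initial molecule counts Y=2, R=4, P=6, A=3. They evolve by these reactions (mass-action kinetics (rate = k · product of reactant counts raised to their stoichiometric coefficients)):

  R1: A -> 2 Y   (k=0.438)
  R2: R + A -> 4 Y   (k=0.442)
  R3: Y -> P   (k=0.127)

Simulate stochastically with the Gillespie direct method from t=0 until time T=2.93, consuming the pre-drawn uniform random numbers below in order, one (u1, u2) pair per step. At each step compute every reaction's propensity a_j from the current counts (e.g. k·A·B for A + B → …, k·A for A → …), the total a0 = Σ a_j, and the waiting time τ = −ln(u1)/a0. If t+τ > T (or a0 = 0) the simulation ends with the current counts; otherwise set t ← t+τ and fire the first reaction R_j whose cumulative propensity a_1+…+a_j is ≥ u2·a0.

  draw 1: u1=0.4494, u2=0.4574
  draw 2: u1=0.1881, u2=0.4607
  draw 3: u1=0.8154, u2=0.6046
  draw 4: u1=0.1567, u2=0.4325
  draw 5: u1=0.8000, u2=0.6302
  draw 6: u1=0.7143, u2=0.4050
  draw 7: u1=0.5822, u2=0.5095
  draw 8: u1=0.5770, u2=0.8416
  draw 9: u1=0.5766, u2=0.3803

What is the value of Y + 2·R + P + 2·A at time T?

Value at T = 22

Check how each reaction changes W = Y + 2·R + P + 2·A (weight of products minus weight of reactants):
R1: A -> 2 Y: (1·2) − (2·1) = 2 − 2 = 0
R2: R + A -> 4 Y: (1·4) − (2·1 + 2·1) = 4 − 4 = 0
R3: Y -> P: (1·1) − (1·1) = 1 − 1 = 0
Every reaction leaves W unchanged, so W is conserved and no simulation is needed: W(T) = W(0) = 2 + 2·4 + 6 + 2·3 = 22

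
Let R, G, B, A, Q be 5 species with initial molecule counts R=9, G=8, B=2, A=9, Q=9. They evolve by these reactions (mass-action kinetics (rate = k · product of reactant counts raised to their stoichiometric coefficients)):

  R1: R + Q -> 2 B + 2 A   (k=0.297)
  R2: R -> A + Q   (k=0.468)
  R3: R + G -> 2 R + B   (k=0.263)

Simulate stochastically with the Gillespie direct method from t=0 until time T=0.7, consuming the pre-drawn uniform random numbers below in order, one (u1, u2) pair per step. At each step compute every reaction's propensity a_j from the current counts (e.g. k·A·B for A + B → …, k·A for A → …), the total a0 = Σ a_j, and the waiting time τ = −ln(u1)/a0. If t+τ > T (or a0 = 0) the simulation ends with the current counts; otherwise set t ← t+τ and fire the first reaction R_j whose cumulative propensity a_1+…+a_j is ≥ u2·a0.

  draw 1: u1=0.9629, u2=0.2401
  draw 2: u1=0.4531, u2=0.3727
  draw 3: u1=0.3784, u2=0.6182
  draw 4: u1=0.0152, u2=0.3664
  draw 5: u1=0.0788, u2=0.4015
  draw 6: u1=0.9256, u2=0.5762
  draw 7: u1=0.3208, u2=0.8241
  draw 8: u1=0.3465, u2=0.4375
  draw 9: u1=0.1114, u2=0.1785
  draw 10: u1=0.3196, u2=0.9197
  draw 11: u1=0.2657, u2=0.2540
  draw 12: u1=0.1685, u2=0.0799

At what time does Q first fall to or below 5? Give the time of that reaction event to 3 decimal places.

Threshold first reached at t = 0.259

t=0.000: R=9 G=8 B=2 A=9 Q=9
Draw 1: a1=24.057, a2=4.212, a3=18.936, a0=47.205; τ=−ln(0.9629)/47.205=0.001 → t=0.001; u2·a0=0.2401·47.205=11.334 ≤ a1=24.057 → R1 fires; R=8 G=8 B=4 A=11 Q=8
Draw 2: a1=19.008, a2=3.744, a3=16.832, a0=39.584; τ=−ln(0.4531)/39.584=0.020 → t=0.021; u2·a0=0.3727·39.584=14.753 ≤ a1=19.008 → R1 fires; R=7 G=8 B=6 A=13 Q=7
Draw 3: a1=14.553, a2=3.276, a3=14.728, a0=32.557; τ=−ln(0.3784)/32.557=0.030 → t=0.051; u2·a0=0.6182·32.557=20.127; a1+a2=17.829 < 20.127 ≤ a1+…+a3=32.557 → R3 fires; R=8 G=7 B=7 A=13 Q=7
Draw 4: a1=16.632, a2=3.744, a3=14.728, a0=35.104; τ=−ln(0.0152)/35.104=0.119 → t=0.170; u2·a0=0.3664·35.104=12.862 ≤ a1=16.632 → R1 fires; R=7 G=7 B=9 A=15 Q=6
Draw 5: a1=12.474, a2=3.276, a3=12.887, a0=28.637; τ=−ln(0.0788)/28.637=0.089 → t=0.259; u2·a0=0.4015·28.637=11.498 ≤ a1=12.474 → R1 fires; R=6 G=7 B=11 A=17 Q=5
Draw 6: a1=8.910, a2=2.808, a3=11.046, a0=22.764; τ=−ln(0.9256)/22.764=0.003 → t=0.262; u2·a0=0.5762·22.764=13.117; a1+a2=11.718 < 13.117 ≤ a1+…+a3=22.764 → R3 fires; R=7 G=6 B=12 A=17 Q=5
Draw 7: a1=10.395, a2=3.276, a3=11.046, a0=24.717; τ=−ln(0.3208)/24.717=0.046 → t=0.308; u2·a0=0.8241·24.717=20.369; a1+a2=13.671 < 20.369 ≤ a1+…+a3=24.717 → R3 fires; R=8 G=5 B=13 A=17 Q=5
Draw 8: a1=11.880, a2=3.744, a3=10.520, a0=26.144; τ=−ln(0.3465)/26.144=0.041 → t=0.349; u2·a0=0.4375·26.144=11.438 ≤ a1=11.880 → R1 fires; R=7 G=5 B=15 A=19 Q=4
Draw 9: a1=8.316, a2=3.276, a3=9.205, a0=20.797; τ=−ln(0.1114)/20.797=0.106 → t=0.454; u2·a0=0.1785·20.797=3.712 ≤ a1=8.316 → R1 fires; R=6 G=5 B=17 A=21 Q=3
Draw 10: a1=5.346, a2=2.808, a3=7.890, a0=16.044; τ=−ln(0.3196)/16.044=0.071 → t=0.525; u2·a0=0.9197·16.044=14.756; a1+a2=8.154 < 14.756 ≤ a1+…+a3=16.044 → R3 fires; R=7 G=4 B=18 A=21 Q=3
Draw 11: a1=6.237, a2=3.276, a3=7.364, a0=16.877; τ=−ln(0.2657)/16.877=0.079 → t=0.604; u2·a0=0.2540·16.877=4.287 ≤ a1=6.237 → R1 fires; R=6 G=4 B=20 A=23 Q=2
Draw 12: a1=3.564, a2=2.808, a3=6.312, a0=12.684; τ=−ln(0.1685)/12.684=0.140 → t=0.744 > T=0.7: stop.
Q first becomes ≤ 5 when it reaches 5 at the event at t=0.259.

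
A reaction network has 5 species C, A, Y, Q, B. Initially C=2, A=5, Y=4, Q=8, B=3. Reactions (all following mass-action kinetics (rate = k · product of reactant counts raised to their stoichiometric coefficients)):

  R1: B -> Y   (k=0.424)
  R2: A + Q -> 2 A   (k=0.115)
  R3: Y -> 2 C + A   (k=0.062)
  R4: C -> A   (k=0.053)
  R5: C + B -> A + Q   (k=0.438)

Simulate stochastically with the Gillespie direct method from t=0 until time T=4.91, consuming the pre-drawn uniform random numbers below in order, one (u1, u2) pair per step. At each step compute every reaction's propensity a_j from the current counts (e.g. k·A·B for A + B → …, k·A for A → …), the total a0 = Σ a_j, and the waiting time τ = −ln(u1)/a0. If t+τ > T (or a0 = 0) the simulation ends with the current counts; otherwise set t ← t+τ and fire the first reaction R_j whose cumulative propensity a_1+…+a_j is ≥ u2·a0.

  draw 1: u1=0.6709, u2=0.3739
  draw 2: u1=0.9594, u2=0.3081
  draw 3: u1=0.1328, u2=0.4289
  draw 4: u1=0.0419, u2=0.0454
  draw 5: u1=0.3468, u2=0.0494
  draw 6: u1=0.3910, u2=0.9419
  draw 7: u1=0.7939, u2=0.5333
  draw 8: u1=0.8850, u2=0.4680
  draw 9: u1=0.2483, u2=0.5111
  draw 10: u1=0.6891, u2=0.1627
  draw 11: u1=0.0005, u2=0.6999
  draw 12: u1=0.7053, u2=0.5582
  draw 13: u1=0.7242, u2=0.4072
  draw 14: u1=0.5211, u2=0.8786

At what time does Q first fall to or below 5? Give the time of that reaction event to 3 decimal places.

Threshold first reached at t = 0.272

t=0.000: C=2 A=5 Y=4 Q=8 B=3
Draw 1: a1=1.272, a2=4.600, a3=0.248, a4=0.106, a5=2.628, a0=8.854; τ=−ln(0.6709)/8.854=0.045 → t=0.045; u2·a0=0.3739·8.854=3.311; a1=1.272 < 3.311 ≤ a1+a2=5.872 → R2 fires; C=2 A=6 Y=4 Q=7 B=3
Draw 2: a1=1.272, a2=4.830, a3=0.248, a4=0.106, a5=2.628, a0=9.084; τ=−ln(0.9594)/9.084=0.005 → t=0.050; u2·a0=0.3081·9.084=2.799; a1=1.272 < 2.799 ≤ a1+a2=6.102 → R2 fires; C=2 A=7 Y=4 Q=6 B=3
Draw 3: a1=1.272, a2=4.830, a3=0.248, a4=0.106, a5=2.628, a0=9.084; τ=−ln(0.1328)/9.084=0.222 → t=0.272; u2·a0=0.4289·9.084=3.896; a1=1.272 < 3.896 ≤ a1+a2=6.102 → R2 fires; C=2 A=8 Y=4 Q=5 B=3
Draw 4: a1=1.272, a2=4.600, a3=0.248, a4=0.106, a5=2.628, a0=8.854; τ=−ln(0.0419)/8.854=0.358 → t=0.630; u2·a0=0.0454·8.854=0.402 ≤ a1=1.272 → R1 fires; C=2 A=8 Y=5 Q=5 B=2
Draw 5: a1=0.848, a2=4.600, a3=0.310, a4=0.106, a5=1.752, a0=7.616; τ=−ln(0.3468)/7.616=0.139 → t=0.769; u2·a0=0.0494·7.616=0.376 ≤ a1=0.848 → R1 fires; C=2 A=8 Y=6 Q=5 B=1
Draw 6: a1=0.424, a2=4.600, a3=0.372, a4=0.106, a5=0.876, a0=6.378; τ=−ln(0.3910)/6.378=0.147 → t=0.916; u2·a0=0.9419·6.378=6.007; a1+…+a4=5.502 < 6.007 ≤ a1+…+a5=6.378 → R5 fires; C=1 A=9 Y=6 Q=6 B=0
Draw 7: a1=0.000, a2=6.210, a3=0.372, a4=0.053, a5=0.000, a0=6.635; τ=−ln(0.7939)/6.635=0.035 → t=0.951; u2·a0=0.5333·6.635=3.538; a1=0.000 < 3.538 ≤ a1+a2=6.210 → R2 fires; C=1 A=10 Y=6 Q=5 B=0
Draw 8: a1=0.000, a2=5.750, a3=0.372, a4=0.053, a5=0.000, a0=6.175; τ=−ln(0.8850)/6.175=0.020 → t=0.971; u2·a0=0.4680·6.175=2.890; a1=0.000 < 2.890 ≤ a1+a2=5.750 → R2 fires; C=1 A=11 Y=6 Q=4 B=0
Draw 9: a1=0.000, a2=5.060, a3=0.372, a4=0.053, a5=0.000, a0=5.485; τ=−ln(0.2483)/5.485=0.254 → t=1.225; u2·a0=0.5111·5.485=2.803; a1=0.000 < 2.803 ≤ a1+a2=5.060 → R2 fires; C=1 A=12 Y=6 Q=3 B=0
Draw 10: a1=0.000, a2=4.140, a3=0.372, a4=0.053, a5=0.000, a0=4.565; τ=−ln(0.6891)/4.565=0.082 → t=1.307; u2·a0=0.1627·4.565=0.743; a1=0.000 < 0.743 ≤ a1+a2=4.140 → R2 fires; C=1 A=13 Y=6 Q=2 B=0
Draw 11: a1=0.000, a2=2.990, a3=0.372, a4=0.053, a5=0.000, a0=3.415; τ=−ln(0.0005)/3.415=2.226 → t=3.532; u2·a0=0.6999·3.415=2.390; a1=0.000 < 2.390 ≤ a1+a2=2.990 → R2 fires; C=1 A=14 Y=6 Q=1 B=0
Draw 12: a1=0.000, a2=1.610, a3=0.372, a4=0.053, a5=0.000, a0=2.035; τ=−ln(0.7053)/2.035=0.172 → t=3.704; u2·a0=0.5582·2.035=1.136; a1=0.000 < 1.136 ≤ a1+a2=1.610 → R2 fires; C=1 A=15 Y=6 Q=0 B=0
Draw 13: a1=0.000, a2=0.000, a3=0.372, a4=0.053, a5=0.000, a0=0.425; τ=−ln(0.7242)/0.425=0.759 → t=4.463; u2·a0=0.4072·0.425=0.173; a1+a2=0.000 < 0.173 ≤ a1+…+a3=0.372 → R3 fires; C=3 A=16 Y=5 Q=0 B=0
Draw 14: a1=0.000, a2=0.000, a3=0.310, a4=0.159, a5=0.000, a0=0.469; τ=−ln(0.5211)/0.469=1.390 → t=5.853 > T=4.91: stop.
Q first becomes ≤ 5 when it reaches 5 at the event at t=0.272.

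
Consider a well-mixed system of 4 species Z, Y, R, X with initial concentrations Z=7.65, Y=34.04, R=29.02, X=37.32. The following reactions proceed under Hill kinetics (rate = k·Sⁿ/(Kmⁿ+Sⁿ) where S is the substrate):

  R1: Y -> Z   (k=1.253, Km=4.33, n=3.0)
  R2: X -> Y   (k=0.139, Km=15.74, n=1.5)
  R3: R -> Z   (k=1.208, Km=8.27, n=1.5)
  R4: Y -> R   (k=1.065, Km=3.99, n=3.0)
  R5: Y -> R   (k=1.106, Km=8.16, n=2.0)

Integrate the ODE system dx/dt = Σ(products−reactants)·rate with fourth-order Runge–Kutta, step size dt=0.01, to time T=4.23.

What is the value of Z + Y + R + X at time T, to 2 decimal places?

Value at T = 108.03

Check how each reaction changes W = Z + Y + R + X (weight of products minus weight of reactants):
R1: Y -> Z: (1·1) − (1·1) = 1 − 1 = 0
R2: X -> Y: (1·1) − (1·1) = 1 − 1 = 0
R3: R -> Z: (1·1) − (1·1) = 1 − 1 = 0
R4: Y -> R: (1·1) − (1·1) = 1 − 1 = 0
R5: Y -> R: (1·1) − (1·1) = 1 − 1 = 0
Every reaction leaves W unchanged, so W is conserved and no simulation is needed: W(T) = W(0) = 7.65 + 34.04 + 29.02 + 37.32 = 108.03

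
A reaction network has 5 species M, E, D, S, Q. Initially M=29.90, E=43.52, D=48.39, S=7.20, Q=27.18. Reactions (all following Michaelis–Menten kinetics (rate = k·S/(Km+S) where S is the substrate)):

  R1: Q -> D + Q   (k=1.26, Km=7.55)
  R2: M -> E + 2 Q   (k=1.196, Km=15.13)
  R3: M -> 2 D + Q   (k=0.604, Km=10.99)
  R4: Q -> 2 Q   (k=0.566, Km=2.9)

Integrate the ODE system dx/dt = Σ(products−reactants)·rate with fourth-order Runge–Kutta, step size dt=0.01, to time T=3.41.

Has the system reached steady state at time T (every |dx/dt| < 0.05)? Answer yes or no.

Steady state at T: no

RK4 with dt=0.01: 341 steps to T=3.41. Trajectory (selected grid times):
t=0.00: M=29.90 E=43.52 D=48.39 S=7.20 Q=27.18
t=0.38: M=29.43 E=43.82 D=49.10 S=7.20 Q=28.14
t=0.76: M=28.97 E=44.12 D=49.81 S=7.20 Q=29.10
t=1.14: M=28.50 E=44.42 D=50.53 S=7.20 Q=30.06
t=1.52: M=28.04 E=44.71 D=51.24 S=7.20 Q=31.02
t=1.89: M=27.59 E=45.00 D=51.94 S=7.20 Q=31.94
t=2.27: M=27.14 E=45.29 D=52.65 S=7.20 Q=32.89
t=2.65: M=26.68 E=45.58 D=53.37 S=7.20 Q=33.83
t=3.03: M=26.23 E=45.87 D=54.09 S=7.20 Q=34.77
t=3.41: M=25.78 E=46.16 D=54.80 S=7.20 Q=35.70
Rates at T: R1=1.0401, R2=0.7537, R3=0.4235, R4=0.5235
dx/dt at T (Σ net stoichiometry × rate): M=-1.1772, E=+0.7537, D=+1.8870, S=+0.0000, Q=+2.4544
Largest |dx/dt| is |+2.4544| (Q) ≥ 0.05 → not steady.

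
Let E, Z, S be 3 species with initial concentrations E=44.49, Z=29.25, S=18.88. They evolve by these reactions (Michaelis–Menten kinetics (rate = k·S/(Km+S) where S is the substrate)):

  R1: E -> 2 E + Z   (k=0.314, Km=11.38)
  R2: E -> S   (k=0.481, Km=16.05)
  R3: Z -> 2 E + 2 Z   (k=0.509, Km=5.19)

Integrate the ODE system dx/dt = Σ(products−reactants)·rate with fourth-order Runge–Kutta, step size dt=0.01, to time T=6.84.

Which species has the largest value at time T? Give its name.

Dominant species at T: E

RK4 with dt=0.01: 684 steps to T=6.84. Trajectory (selected grid times):
t=0.00: E=44.49 Z=29.25 S=18.88
t=0.76: E=45.07 Z=29.77 S=19.15
t=1.52: E=45.65 Z=30.29 S=19.42
t=2.28: E=46.23 Z=30.81 S=19.69
t=3.04: E=46.81 Z=31.34 S=19.96
t=3.80: E=47.40 Z=31.86 S=20.23
t=4.56: E=47.98 Z=32.39 S=20.51
t=5.32: E=48.57 Z=32.91 S=20.78
t=6.08: E=49.16 Z=33.44 S=21.06
t=6.84: E=49.75 Z=33.97 S=21.33
At T=6.84: E=49.75 Z=33.97 S=21.33; the largest is E.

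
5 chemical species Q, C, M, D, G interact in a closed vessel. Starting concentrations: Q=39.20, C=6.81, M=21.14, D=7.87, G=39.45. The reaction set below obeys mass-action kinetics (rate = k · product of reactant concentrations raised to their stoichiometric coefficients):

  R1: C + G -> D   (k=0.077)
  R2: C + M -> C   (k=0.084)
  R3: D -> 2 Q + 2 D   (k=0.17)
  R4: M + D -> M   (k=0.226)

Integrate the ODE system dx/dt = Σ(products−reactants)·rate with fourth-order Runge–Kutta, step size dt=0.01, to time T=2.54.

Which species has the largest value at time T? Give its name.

Dominant species at T: Q

RK4 with dt=0.01: 254 steps to T=2.54. Trajectory (selected grid times):
t=0.00: Q=39.20 C=6.81 M=21.14 D=7.87 G=39.45
t=0.28: Q=39.77 C=3.05 M=18.95 D=4.36 G=35.69
t=0.56: Q=40.08 C=1.44 M=18.02 D=2.33 G=34.08
t=0.85: Q=40.25 C=0.68 M=17.58 D=1.19 G=33.32
t=1.13: Q=40.33 C=0.33 M=17.38 D=0.61 G=32.97
t=1.41: Q=40.37 C=0.16 M=17.29 D=0.31 G=32.80
t=1.69: Q=40.39 C=0.08 M=17.24 D=0.16 G=32.72
t=1.98: Q=40.40 C=0.04 M=17.21 D=0.08 G=32.68
t=2.26: Q=40.41 C=0.02 M=17.20 D=0.04 G=32.66
t=2.54: Q=40.41 C=0.01 M=17.20 D=0.02 G=32.65
At T=2.54: Q=40.41 C=0.01 M=17.20 D=0.02 G=32.65; the largest is Q.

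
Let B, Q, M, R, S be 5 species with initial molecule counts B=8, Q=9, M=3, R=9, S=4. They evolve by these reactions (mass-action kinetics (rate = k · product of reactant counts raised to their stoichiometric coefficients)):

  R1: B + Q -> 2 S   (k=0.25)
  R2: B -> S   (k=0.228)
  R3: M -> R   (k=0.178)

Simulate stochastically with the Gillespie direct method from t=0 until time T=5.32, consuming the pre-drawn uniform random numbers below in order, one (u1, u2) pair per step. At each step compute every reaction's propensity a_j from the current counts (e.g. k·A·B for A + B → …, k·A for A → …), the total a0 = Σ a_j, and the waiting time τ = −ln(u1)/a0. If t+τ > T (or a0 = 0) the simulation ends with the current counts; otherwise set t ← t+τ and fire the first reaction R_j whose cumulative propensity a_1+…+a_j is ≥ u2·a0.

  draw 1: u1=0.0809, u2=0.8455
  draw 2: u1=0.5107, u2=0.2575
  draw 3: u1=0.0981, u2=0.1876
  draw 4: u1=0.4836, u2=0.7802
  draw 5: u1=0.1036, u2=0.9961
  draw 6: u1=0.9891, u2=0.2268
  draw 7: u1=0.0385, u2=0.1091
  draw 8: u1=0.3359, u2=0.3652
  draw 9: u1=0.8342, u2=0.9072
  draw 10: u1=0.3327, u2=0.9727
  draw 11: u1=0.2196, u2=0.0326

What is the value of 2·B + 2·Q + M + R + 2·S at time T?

Value at T = 54

Check how each reaction changes W = 2·B + 2·Q + M + R + 2·S (weight of products minus weight of reactants):
R1: B + Q -> 2 S: (2·2) − (2·1 + 2·1) = 4 − 4 = 0
R2: B -> S: (2·1) − (2·1) = 2 − 2 = 0
R3: M -> R: (1·1) − (1·1) = 1 − 1 = 0
Every reaction leaves W unchanged, so W is conserved and no simulation is needed: W(T) = W(0) = 2·8 + 2·9 + 3 + 9 + 2·4 = 54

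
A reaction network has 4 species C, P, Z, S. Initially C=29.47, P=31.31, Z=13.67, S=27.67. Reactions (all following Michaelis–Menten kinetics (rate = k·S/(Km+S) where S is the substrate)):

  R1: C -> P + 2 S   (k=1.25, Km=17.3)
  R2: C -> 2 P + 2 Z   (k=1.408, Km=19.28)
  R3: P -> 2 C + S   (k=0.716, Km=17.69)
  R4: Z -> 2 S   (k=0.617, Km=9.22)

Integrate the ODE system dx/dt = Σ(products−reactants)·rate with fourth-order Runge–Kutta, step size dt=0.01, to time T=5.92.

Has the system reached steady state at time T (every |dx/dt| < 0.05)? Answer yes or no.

Steady state at T: no

RK4 with dt=0.01: 592 steps to T=5.92. Trajectory (selected grid times):
t=0.00: C=29.47 P=31.31 Z=13.67 S=27.67
t=0.66: C=29.00 P=32.64 Z=14.54 S=29.50
t=1.32: C=28.55 P=33.96 Z=15.40 S=31.35
t=1.97: C=28.11 P=35.25 Z=16.24 S=33.17
t=2.63: C=27.69 P=36.54 Z=17.08 S=35.03
t=3.29: C=27.28 P=37.82 Z=17.90 S=36.90
t=3.95: C=26.88 P=39.08 Z=18.72 S=38.77
t=4.60: C=26.50 P=40.32 Z=19.51 S=40.62
t=5.26: C=26.12 P=41.56 Z=20.30 S=42.50
t=5.92: C=25.76 P=42.79 Z=21.09 S=44.38
Rates at T: R1=0.7478, R2=0.8053, R3=0.5066, R4=0.4293
dx/dt at T (Σ net stoichiometry × rate): C=-0.5399, P=+1.8518, Z=+1.1813, S=+2.8608
Largest |dx/dt| is |+2.8608| (S) ≥ 0.05 → not steady.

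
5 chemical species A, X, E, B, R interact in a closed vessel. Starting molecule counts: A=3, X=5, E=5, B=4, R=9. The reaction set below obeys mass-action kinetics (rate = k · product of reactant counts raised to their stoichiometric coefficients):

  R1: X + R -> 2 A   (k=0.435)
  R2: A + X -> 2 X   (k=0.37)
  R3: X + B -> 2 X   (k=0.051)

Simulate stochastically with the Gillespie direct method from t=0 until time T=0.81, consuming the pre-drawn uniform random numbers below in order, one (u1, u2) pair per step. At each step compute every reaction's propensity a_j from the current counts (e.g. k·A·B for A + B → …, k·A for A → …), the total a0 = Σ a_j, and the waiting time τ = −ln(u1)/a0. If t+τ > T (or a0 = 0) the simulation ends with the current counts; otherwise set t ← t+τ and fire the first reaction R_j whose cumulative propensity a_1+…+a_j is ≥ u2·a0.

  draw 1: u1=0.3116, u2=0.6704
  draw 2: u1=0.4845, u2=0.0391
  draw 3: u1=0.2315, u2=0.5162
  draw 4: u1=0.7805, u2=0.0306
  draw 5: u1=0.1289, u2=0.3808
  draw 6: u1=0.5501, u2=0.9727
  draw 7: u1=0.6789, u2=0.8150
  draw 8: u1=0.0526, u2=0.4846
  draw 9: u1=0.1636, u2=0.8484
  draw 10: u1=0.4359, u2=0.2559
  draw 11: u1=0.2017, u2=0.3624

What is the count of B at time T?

B at T = 3

t=0.000: A=3 X=5 E=5 B=4 R=9
Draw 1: a1=19.575, a2=5.550, a3=1.020, a0=26.145; τ=−ln(0.3116)/26.145=0.045 → t=0.045; u2·a0=0.6704·26.145=17.528 ≤ a1=19.575 → R1 fires; A=5 X=4 E=5 B=4 R=8
Draw 2: a1=13.920, a2=7.400, a3=0.816, a0=22.136; τ=−ln(0.4845)/22.136=0.033 → t=0.077; u2·a0=0.0391·22.136=0.866 ≤ a1=13.920 → R1 fires; A=7 X=3 E=5 B=4 R=7
Draw 3: a1=9.135, a2=7.770, a3=0.612, a0=17.517; τ=−ln(0.2315)/17.517=0.084 → t=0.161; u2·a0=0.5162·17.517=9.042 ≤ a1=9.135 → R1 fires; A=9 X=2 E=5 B=4 R=6
Draw 4: a1=5.220, a2=6.660, a3=0.408, a0=12.288; τ=−ln(0.7805)/12.288=0.020 → t=0.181; u2·a0=0.0306·12.288=0.376 ≤ a1=5.220 → R1 fires; A=11 X=1 E=5 B=4 R=5
Draw 5: a1=2.175, a2=4.070, a3=0.204, a0=6.449; τ=−ln(0.1289)/6.449=0.318 → t=0.499; u2·a0=0.3808·6.449=2.456; a1=2.175 < 2.456 ≤ a1+a2=6.245 → R2 fires; A=10 X=2 E=5 B=4 R=5
Draw 6: a1=4.350, a2=7.400, a3=0.408, a0=12.158; τ=−ln(0.5501)/12.158=0.049 → t=0.548; u2·a0=0.9727·12.158=11.826; a1+a2=11.750 < 11.826 ≤ a1+…+a3=12.158 → R3 fires; A=10 X=3 E=5 B=3 R=5
Draw 7: a1=6.525, a2=11.100, a3=0.459, a0=18.084; τ=−ln(0.6789)/18.084=0.021 → t=0.569; u2·a0=0.8150·18.084=14.738; a1=6.525 < 14.738 ≤ a1+a2=17.625 → R2 fires; A=9 X=4 E=5 B=3 R=5
Draw 8: a1=8.700, a2=13.320, a3=0.612, a0=22.632; τ=−ln(0.0526)/22.632=0.130 → t=0.699; u2·a0=0.4846·22.632=10.967; a1=8.700 < 10.967 ≤ a1+a2=22.020 → R2 fires; A=8 X=5 E=5 B=3 R=5
Draw 9: a1=10.875, a2=14.800, a3=0.765, a0=26.440; τ=−ln(0.1636)/26.440=0.068 → t=0.768; u2·a0=0.8484·26.440=22.432; a1=10.875 < 22.432 ≤ a1+a2=25.675 → R2 fires; A=7 X=6 E=5 B=3 R=5
Draw 10: a1=13.050, a2=15.540, a3=0.918, a0=29.508; τ=−ln(0.4359)/29.508=0.028 → t=0.796; u2·a0=0.2559·29.508=7.551 ≤ a1=13.050 → R1 fires; A=9 X=5 E=5 B=3 R=4
Draw 11: a1=8.700, a2=16.650, a3=0.765, a0=26.115; τ=−ln(0.2017)/26.115=0.061 → t=0.857 > T=0.81: stop.
Read off B at T=0.81: 3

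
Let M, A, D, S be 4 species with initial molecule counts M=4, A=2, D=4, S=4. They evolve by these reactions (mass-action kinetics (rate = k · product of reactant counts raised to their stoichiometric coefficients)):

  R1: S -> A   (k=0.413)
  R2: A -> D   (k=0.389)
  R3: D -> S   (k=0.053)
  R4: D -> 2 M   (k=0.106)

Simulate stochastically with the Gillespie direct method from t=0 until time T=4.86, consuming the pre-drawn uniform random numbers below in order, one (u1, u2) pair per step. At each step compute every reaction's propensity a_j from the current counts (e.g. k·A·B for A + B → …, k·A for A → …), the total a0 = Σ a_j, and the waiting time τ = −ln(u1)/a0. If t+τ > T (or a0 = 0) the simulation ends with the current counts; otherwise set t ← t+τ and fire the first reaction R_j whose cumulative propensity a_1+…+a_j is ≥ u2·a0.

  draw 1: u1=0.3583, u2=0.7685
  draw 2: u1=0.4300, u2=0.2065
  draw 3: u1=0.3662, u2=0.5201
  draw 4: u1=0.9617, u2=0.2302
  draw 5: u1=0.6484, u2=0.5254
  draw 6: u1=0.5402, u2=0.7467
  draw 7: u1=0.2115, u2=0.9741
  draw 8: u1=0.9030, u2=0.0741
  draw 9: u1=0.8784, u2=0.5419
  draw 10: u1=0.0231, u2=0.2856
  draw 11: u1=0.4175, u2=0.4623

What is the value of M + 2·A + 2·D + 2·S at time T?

Value at T = 24

Check how each reaction changes W = M + 2·A + 2·D + 2·S (weight of products minus weight of reactants):
R1: S -> A: (2·1) − (2·1) = 2 − 2 = 0
R2: A -> D: (2·1) − (2·1) = 2 − 2 = 0
R3: D -> S: (2·1) − (2·1) = 2 − 2 = 0
R4: D -> 2 M: (1·2) − (2·1) = 2 − 2 = 0
Every reaction leaves W unchanged, so W is conserved and no simulation is needed: W(T) = W(0) = 4 + 2·2 + 2·4 + 2·4 = 24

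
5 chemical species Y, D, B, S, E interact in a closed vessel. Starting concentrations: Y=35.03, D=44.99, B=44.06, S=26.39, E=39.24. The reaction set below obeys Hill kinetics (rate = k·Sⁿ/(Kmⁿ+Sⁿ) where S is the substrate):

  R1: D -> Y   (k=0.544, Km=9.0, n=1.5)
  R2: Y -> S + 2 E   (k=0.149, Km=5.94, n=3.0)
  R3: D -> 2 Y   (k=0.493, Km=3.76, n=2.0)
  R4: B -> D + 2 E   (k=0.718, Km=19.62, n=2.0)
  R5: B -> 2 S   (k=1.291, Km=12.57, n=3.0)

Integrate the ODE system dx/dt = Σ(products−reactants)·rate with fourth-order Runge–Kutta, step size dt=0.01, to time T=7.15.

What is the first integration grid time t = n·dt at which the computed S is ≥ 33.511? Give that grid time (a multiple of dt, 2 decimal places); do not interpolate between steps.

Threshold first reached at t = 2.68

RK4 with dt=0.01: 715 steps to T=7.15. Trajectory (selected grid times):
t=0.00: Y=35.03 D=44.99 B=44.06 S=26.39 E=39.24
t=0.79: Y=36.08 D=44.68 B=42.59 S=28.50 E=40.42
t=1.59: Y=37.14 D=44.36 B=41.12 S=30.63 E=41.59
t=2.38: Y=38.19 D=44.04 B=39.67 S=32.73 E=42.75
t=2.67: Y=38.58 D=43.92 B=39.14 S=33.49 E=43.17
t=2.68: Y=38.59 D=43.92 B=39.12 S=33.52 E=43.18
t=3.18: Y=39.26 D=43.71 B=38.21 S=34.84 E=43.90
t=3.97: Y=40.30 D=43.37 B=36.78 S=36.93 E=45.03
t=4.77: Y=41.37 D=43.03 B=35.35 S=39.03 E=46.15
t=5.56: Y=42.41 D=42.68 B=33.95 S=41.09 E=47.24
t=6.36: Y=43.47 D=42.32 B=32.54 S=43.17 E=48.33
t=7.15: Y=44.52 D=41.95 B=31.17 S=45.21 E=49.39
S(2.67)=33.494 < 33.511 but S(2.68)=33.520 ≥ 33.511, so the first grid time is t=2.68.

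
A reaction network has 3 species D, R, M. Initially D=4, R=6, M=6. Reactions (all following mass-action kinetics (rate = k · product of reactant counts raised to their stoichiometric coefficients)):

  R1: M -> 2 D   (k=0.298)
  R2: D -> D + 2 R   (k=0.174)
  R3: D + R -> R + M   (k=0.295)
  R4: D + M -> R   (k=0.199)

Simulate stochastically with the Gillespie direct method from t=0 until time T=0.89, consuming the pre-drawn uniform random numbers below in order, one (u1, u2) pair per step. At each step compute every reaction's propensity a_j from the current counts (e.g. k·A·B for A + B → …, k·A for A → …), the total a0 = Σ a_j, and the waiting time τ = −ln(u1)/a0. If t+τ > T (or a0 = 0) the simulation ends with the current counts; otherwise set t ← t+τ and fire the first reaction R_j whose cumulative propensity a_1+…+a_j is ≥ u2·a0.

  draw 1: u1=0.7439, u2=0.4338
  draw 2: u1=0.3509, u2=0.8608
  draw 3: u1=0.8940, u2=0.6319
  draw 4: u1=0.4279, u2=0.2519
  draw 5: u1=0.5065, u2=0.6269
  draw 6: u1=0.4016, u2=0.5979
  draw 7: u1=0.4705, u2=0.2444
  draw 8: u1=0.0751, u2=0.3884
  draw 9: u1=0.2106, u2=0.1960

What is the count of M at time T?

M at T = 8

t=0.000: D=4 R=6 M=6
Draw 1: a1=1.788, a2=0.696, a3=7.080, a4=4.776, a0=14.340; τ=−ln(0.7439)/14.340=0.021 → t=0.021; u2·a0=0.4338·14.340=6.221; a1+a2=2.484 < 6.221 ≤ a1+…+a3=9.564 → R3 fires; D=3 R=6 M=7
Draw 2: a1=2.086, a2=0.522, a3=5.310, a4=4.179, a0=12.097; τ=−ln(0.3509)/12.097=0.087 → t=0.107; u2·a0=0.8608·12.097=10.413; a1+…+a3=7.918 < 10.413 ≤ a1+…+a4=12.097 → R4 fires; D=2 R=7 M=6
Draw 3: a1=1.788, a2=0.348, a3=4.130, a4=2.388, a0=8.654; τ=−ln(0.8940)/8.654=0.013 → t=0.120; u2·a0=0.6319·8.654=5.468; a1+a2=2.136 < 5.468 ≤ a1+…+a3=6.266 → R3 fires; D=1 R=7 M=7
Draw 4: a1=2.086, a2=0.174, a3=2.065, a4=1.393, a0=5.718; τ=−ln(0.4279)/5.718=0.148 → t=0.269; u2·a0=0.2519·5.718=1.440 ≤ a1=2.086 → R1 fires; D=3 R=7 M=6
Draw 5: a1=1.788, a2=0.522, a3=6.195, a4=3.582, a0=12.087; τ=−ln(0.5065)/12.087=0.056 → t=0.325; u2·a0=0.6269·12.087=7.577; a1+a2=2.310 < 7.577 ≤ a1+…+a3=8.505 → R3 fires; D=2 R=7 M=7
Draw 6: a1=2.086, a2=0.348, a3=4.130, a4=2.786, a0=9.350; τ=−ln(0.4016)/9.350=0.098 → t=0.422; u2·a0=0.5979·9.350=5.590; a1+a2=2.434 < 5.590 ≤ a1+…+a3=6.564 → R3 fires; D=1 R=7 M=8
Draw 7: a1=2.384, a2=0.174, a3=2.065, a4=1.592, a0=6.215; τ=−ln(0.4705)/6.215=0.121 → t=0.544; u2·a0=0.2444·6.215=1.519 ≤ a1=2.384 → R1 fires; D=3 R=7 M=7
Draw 8: a1=2.086, a2=0.522, a3=6.195, a4=4.179, a0=12.982; τ=−ln(0.0751)/12.982=0.199 → t=0.743; u2·a0=0.3884·12.982=5.042; a1+a2=2.608 < 5.042 ≤ a1+…+a3=8.803 → R3 fires; D=2 R=7 M=8
Draw 9: a1=2.384, a2=0.348, a3=4.130, a4=3.184, a0=10.046; τ=−ln(0.2106)/10.046=0.155 → t=0.898 > T=0.89: stop.
Read off M at T=0.89: 8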